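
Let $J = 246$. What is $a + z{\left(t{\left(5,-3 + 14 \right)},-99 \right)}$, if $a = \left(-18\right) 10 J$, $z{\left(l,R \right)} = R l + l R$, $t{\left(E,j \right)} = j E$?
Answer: $-55170$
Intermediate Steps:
$t{\left(E,j \right)} = E j$
$z{\left(l,R \right)} = 2 R l$ ($z{\left(l,R \right)} = R l + R l = 2 R l$)
$a = -44280$ ($a = \left(-18\right) 10 \cdot 246 = \left(-180\right) 246 = -44280$)
$a + z{\left(t{\left(5,-3 + 14 \right)},-99 \right)} = -44280 + 2 \left(-99\right) 5 \left(-3 + 14\right) = -44280 + 2 \left(-99\right) 5 \cdot 11 = -44280 + 2 \left(-99\right) 55 = -44280 - 10890 = -55170$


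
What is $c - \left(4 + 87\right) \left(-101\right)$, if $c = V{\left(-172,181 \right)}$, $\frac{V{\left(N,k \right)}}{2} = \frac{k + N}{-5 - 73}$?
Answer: $\frac{119480}{13} \approx 9190.8$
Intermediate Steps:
$V{\left(N,k \right)} = - \frac{N}{39} - \frac{k}{39}$ ($V{\left(N,k \right)} = 2 \frac{k + N}{-5 - 73} = 2 \frac{N + k}{-78} = 2 \left(N + k\right) \left(- \frac{1}{78}\right) = 2 \left(- \frac{N}{78} - \frac{k}{78}\right) = - \frac{N}{39} - \frac{k}{39}$)
$c = - \frac{3}{13}$ ($c = \left(- \frac{1}{39}\right) \left(-172\right) - \frac{181}{39} = \frac{172}{39} - \frac{181}{39} = - \frac{3}{13} \approx -0.23077$)
$c - \left(4 + 87\right) \left(-101\right) = - \frac{3}{13} - \left(4 + 87\right) \left(-101\right) = - \frac{3}{13} - 91 \left(-101\right) = - \frac{3}{13} - -9191 = - \frac{3}{13} + 9191 = \frac{119480}{13}$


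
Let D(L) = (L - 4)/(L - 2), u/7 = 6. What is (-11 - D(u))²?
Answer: 57121/400 ≈ 142.80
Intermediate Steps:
u = 42 (u = 7*6 = 42)
D(L) = (-4 + L)/(-2 + L)
(-11 - D(u))² = (-11 - (-4 + 42)/(-2 + 42))² = (-11 - 38/40)² = (-11 - 1*19/20)² = (-11 - 19/20)² = (-239/20)² = 57121/400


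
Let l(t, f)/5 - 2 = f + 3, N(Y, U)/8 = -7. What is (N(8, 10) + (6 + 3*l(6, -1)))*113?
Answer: 1130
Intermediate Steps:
N(Y, U) = -56 (N(Y, U) = 8*(-7) = -56)
l(t, f) = 25 + 5*f (l(t, f) = 10 + 5*(f + 3) = 10 + 5*(3 + f) = 10 + (15 + 5*f) = 25 + 5*f)
(N(8, 10) + (6 + 3*l(6, -1)))*113 = (-56 + (6 + 3*(25 + 5*(-1))))*113 = (-56 + (6 + 3*(25 - 5)))*113 = (-56 + (6 + 3*20))*113 = (-56 + (6 + 60))*113 = (-56 + 66)*113 = 10*113 = 1130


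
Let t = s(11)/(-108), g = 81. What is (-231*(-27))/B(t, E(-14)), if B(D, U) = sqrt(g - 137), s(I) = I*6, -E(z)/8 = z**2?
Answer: -891*I*sqrt(14)/4 ≈ -833.45*I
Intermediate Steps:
E(z) = -8*z**2
s(I) = 6*I
t = -11/18 (t = (6*11)/(-108) = 66*(-1/108) = -11/18 ≈ -0.61111)
B(D, U) = 2*I*sqrt(14) (B(D, U) = sqrt(81 - 137) = sqrt(-56) = 2*I*sqrt(14))
(-231*(-27))/B(t, E(-14)) = (-231*(-27))/((2*I*sqrt(14))) = 6237*(-I*sqrt(14)/28) = -891*I*sqrt(14)/4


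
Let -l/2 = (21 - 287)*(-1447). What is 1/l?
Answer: -1/769804 ≈ -1.2990e-6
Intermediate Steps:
l = -769804 (l = -2*(21 - 287)*(-1447) = -(-532)*(-1447) = -2*384902 = -769804)
1/l = 1/(-769804) = -1/769804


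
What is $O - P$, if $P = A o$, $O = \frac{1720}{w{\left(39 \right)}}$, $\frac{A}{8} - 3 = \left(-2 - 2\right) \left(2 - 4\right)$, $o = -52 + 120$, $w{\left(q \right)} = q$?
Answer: $- \frac{231656}{39} \approx -5939.9$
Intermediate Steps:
$o = 68$
$A = 88$ ($A = 24 + 8 \left(-2 - 2\right) \left(2 - 4\right) = 24 + 8 \left(\left(-4\right) \left(-2\right)\right) = 24 + 8 \cdot 8 = 24 + 64 = 88$)
$O = \frac{1720}{39} \approx 44.103$
$P = 5984$ ($P = 88 \cdot 68 = 5984$)
$O - P = \frac{1720}{39} - 5984 = - \frac{231656}{39}$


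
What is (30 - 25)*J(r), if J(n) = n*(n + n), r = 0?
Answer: 0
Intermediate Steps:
J(n) = 2*n² (J(n) = n*(2*n) = 2*n²)
(30 - 25)*J(r) = (30 - 25)*(2*0²) = 5*(2*0) = 5*0 = 0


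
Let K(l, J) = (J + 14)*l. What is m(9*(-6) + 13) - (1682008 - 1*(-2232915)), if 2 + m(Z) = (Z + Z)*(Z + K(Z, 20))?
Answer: -3797255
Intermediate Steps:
K(l, J) = l*(14 + J) (K(l, J) = (14 + J)*l = l*(14 + J))
m(Z) = -2 + 70*Z² (m(Z) = -2 + (Z + Z)*(Z + Z*(14 + 20)) = -2 + (2*Z)*(Z + Z*34) = -2 + (2*Z)*(Z + 34*Z) = -2 + (2*Z)*(35*Z) = -2 + 70*Z²)
m(9*(-6) + 13) - (1682008 - 1*(-2232915)) = (-2 + 70*(9*(-6) + 13)²) - (1682008 - 1*(-2232915)) = (-2 + 70*(-54 + 13)²) - (1682008 + 2232915) = (-2 + 70*(-41)²) - 1*3914923 = (-2 + 70*1681) - 3914923 = (-2 + 117670) - 3914923 = 117668 - 3914923 = -3797255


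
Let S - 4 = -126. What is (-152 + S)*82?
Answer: -22468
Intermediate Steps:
S = -122 (S = 4 - 126 = -122)
(-152 + S)*82 = (-152 - 122)*82 = -274*82 = -22468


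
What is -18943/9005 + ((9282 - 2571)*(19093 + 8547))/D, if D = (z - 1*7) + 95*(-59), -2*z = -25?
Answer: -1113641261019/33615665 ≈ -33129.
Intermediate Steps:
z = 25/2 (z = -1/2*(-25) = 25/2 ≈ 12.500)
D = -11199/2 (D = (25/2 - 1*7) + 95*(-59) = (25/2 - 7) - 5605 = 11/2 - 5605 = -11199/2 ≈ -5599.5)
-18943/9005 + ((9282 - 2571)*(19093 + 8547))/D = -18943/9005 + ((9282 - 2571)*(19093 + 8547))/(-11199/2) = -18943*1/9005 + (6711*27640)*(-2/11199) = -18943/9005 + 185492040*(-2/11199) = -18943/9005 - 123661360/3733 = -1113641261019/33615665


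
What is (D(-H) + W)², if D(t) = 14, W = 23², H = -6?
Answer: 294849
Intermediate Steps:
W = 529
(D(-H) + W)² = (14 + 529)² = 543² = 294849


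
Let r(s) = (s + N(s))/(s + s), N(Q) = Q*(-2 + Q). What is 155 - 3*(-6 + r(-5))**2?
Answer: -88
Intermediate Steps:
r(s) = (s + s*(-2 + s))/(2*s) (r(s) = (s + s*(-2 + s))/(s + s) = (s + s*(-2 + s))/((2*s)) = (s + s*(-2 + s))*(1/(2*s)) = (s + s*(-2 + s))/(2*s))
155 - 3*(-6 + r(-5))**2 = 155 - 3*(-6 + (-1/2 + (1/2)*(-5)))**2 = 155 - 3*(-6 + (-1/2 - 5/2))**2 = 155 - 3*(-6 - 3)**2 = 155 - 3*(-9)**2 = 155 - 3*81 = 155 - 243 = -88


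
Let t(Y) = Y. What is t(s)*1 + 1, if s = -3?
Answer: -2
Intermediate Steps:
t(s)*1 + 1 = -3*1 + 1 = -3 + 1 = -2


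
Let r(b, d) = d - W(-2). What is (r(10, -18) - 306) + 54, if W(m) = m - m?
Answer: -270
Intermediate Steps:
W(m) = 0
r(b, d) = d (r(b, d) = d - 1*0 = d + 0 = d)
(r(10, -18) - 306) + 54 = (-18 - 306) + 54 = -324 + 54 = -270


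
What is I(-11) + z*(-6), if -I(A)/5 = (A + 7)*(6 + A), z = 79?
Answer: -574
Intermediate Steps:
I(A) = -5*(6 + A)*(7 + A) (I(A) = -5*(A + 7)*(6 + A) = -5*(7 + A)*(6 + A) = -5*(6 + A)*(7 + A))
I(-11) + z*(-6) = (-210 - 65*(-11) - 5*(-11)**2) + 79*(-6) = (-210 + 715 - 5*121) - 474 = (-210 + 715 - 605) - 474 = -100 - 474 = -574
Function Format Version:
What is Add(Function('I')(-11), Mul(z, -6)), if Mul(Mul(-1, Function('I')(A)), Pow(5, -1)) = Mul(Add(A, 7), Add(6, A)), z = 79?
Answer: -574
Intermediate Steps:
Function('I')(A) = Mul(-5, Add(6, A), Add(7, A)) (Function('I')(A) = Mul(-5, Mul(Add(A, 7), Add(6, A))) = Mul(-5, Mul(Add(7, A), Add(6, A))) = Mul(-5, Mul(Add(6, A), Add(7, A))) = Mul(-5, Add(6, A), Add(7, A)))
Add(Function('I')(-11), Mul(z, -6)) = Add(Add(-210, Mul(-65, -11), Mul(-5, Pow(-11, 2))), Mul(79, -6)) = Add(Add(-210, 715, Mul(-5, 121)), -474) = Add(Add(-210, 715, -605), -474) = Add(-100, -474) = -574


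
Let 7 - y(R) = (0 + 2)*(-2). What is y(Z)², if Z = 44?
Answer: 121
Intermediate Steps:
y(R) = 11 (y(R) = 7 - (0 + 2)*(-2) = 7 - 2*(-2) = 7 - 1*(-4) = 7 + 4 = 11)
y(Z)² = 11² = 121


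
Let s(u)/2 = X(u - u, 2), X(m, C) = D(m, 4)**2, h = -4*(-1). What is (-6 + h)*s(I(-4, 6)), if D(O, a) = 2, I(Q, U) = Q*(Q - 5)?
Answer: -16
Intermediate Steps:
I(Q, U) = Q*(-5 + Q)
h = 4
X(m, C) = 4 (X(m, C) = 2**2 = 4)
s(u) = 8 (s(u) = 2*4 = 8)
(-6 + h)*s(I(-4, 6)) = (-6 + 4)*8 = -2*8 = -16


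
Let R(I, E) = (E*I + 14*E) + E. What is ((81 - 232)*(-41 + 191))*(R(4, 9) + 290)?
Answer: -10441650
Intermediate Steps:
R(I, E) = 15*E + E*I (R(I, E) = (14*E + E*I) + E = 15*E + E*I)
((81 - 232)*(-41 + 191))*(R(4, 9) + 290) = ((81 - 232)*(-41 + 191))*(9*(15 + 4) + 290) = (-151*150)*(9*19 + 290) = -22650*(171 + 290) = -22650*461 = -10441650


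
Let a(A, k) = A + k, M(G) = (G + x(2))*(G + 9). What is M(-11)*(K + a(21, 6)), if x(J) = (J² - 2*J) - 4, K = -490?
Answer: -13890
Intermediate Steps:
x(J) = -4 + J² - 2*J
M(G) = (-4 + G)*(9 + G) (M(G) = (G + (-4 + 2² - 2*2))*(G + 9) = (G + (-4 + 4 - 4))*(9 + G) = (G - 4)*(9 + G) = (-4 + G)*(9 + G))
M(-11)*(K + a(21, 6)) = (-36 + (-11)² + 5*(-11))*(-490 + (21 + 6)) = (-36 + 121 - 55)*(-490 + 27) = 30*(-463) = -13890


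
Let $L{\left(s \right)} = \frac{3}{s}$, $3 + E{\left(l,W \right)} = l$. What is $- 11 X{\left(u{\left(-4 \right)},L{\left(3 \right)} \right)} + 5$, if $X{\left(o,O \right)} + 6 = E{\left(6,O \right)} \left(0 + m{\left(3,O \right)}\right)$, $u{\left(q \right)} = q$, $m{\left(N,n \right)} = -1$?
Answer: $104$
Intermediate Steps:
$E{\left(l,W \right)} = -3 + l$
$X{\left(o,O \right)} = -9$ ($X{\left(o,O \right)} = -6 + \left(-3 + 6\right) \left(0 - 1\right) = -6 + 3 \left(-1\right) = -6 - 3 = -9$)
$- 11 X{\left(u{\left(-4 \right)},L{\left(3 \right)} \right)} + 5 = \left(-11\right) \left(-9\right) + 5 = 99 + 5 = 104$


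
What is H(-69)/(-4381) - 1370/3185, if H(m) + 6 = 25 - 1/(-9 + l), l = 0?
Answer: -839470/1932021 ≈ -0.43450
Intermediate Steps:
H(m) = 172/9 (H(m) = -6 + (25 - 1/(-9 + 0)) = -6 + (25 - 1/(-9)) = -6 + (25 - 1*(-1/9)) = -6 + (25 + 1/9) = -6 + 226/9 = 172/9)
H(-69)/(-4381) - 1370/3185 = (172/9)/(-4381) - 1370/3185 = (172/9)*(-1/4381) - 1370*1/3185 = -172/39429 - 274/637 = -839470/1932021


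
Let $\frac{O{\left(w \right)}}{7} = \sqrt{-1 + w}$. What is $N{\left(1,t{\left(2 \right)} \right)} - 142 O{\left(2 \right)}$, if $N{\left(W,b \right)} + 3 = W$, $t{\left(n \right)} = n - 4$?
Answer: $-996$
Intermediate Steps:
$t{\left(n \right)} = -4 + n$
$N{\left(W,b \right)} = -3 + W$
$O{\left(w \right)} = 7 \sqrt{-1 + w}$
$N{\left(1,t{\left(2 \right)} \right)} - 142 O{\left(2 \right)} = \left(-3 + 1\right) - 142 \cdot 7 \sqrt{-1 + 2} = -2 - 142 \cdot 7 \sqrt{1} = -2 - 142 \cdot 7 \cdot 1 = -2 - 994 = -996$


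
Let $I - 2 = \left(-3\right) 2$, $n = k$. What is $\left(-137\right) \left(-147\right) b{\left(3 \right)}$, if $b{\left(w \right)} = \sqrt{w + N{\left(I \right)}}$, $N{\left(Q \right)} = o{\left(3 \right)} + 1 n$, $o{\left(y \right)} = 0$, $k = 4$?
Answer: $20139 \sqrt{7} \approx 53283.0$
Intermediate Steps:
$n = 4$
$I = -4$ ($I = 2 - 6 = -4$)
$N{\left(Q \right)} = 4$ ($N{\left(Q \right)} = 0 + 1 \cdot 4 = 0 + 4 = 4$)
$b{\left(w \right)} = \sqrt{4 + w}$ ($b{\left(w \right)} = \sqrt{w + 4} = \sqrt{4 + w}$)
$\left(-137\right) \left(-147\right) b{\left(3 \right)} = \left(-137\right) \left(-147\right) \sqrt{4 + 3} = 20139 \sqrt{7}$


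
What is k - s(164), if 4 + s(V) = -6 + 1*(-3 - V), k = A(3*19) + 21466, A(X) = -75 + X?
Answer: 21625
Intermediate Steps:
k = 21448 (k = (-75 + 3*19) + 21466 = (-75 + 57) + 21466 = -18 + 21466 = 21448)
s(V) = -13 - V (s(V) = -4 + (-6 + 1*(-3 - V)) = -4 + (-6 + (-3 - V)) = -4 + (-9 - V) = -13 - V)
k - s(164) = 21448 - (-13 - 1*164) = 21448 - (-13 - 164) = 21448 - 1*(-177) = 21448 + 177 = 21625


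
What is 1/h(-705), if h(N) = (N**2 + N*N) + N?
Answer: 1/993345 ≈ 1.0067e-6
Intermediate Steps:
h(N) = N + 2*N**2 (h(N) = (N**2 + N**2) + N = 2*N**2 + N = N + 2*N**2)
1/h(-705) = 1/(-705*(1 + 2*(-705))) = 1/(-705*(1 - 1410)) = 1/(-705*(-1409)) = 1/993345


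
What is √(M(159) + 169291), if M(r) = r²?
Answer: 2*√48643 ≈ 441.10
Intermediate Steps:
√(M(159) + 169291) = √(159² + 169291) = √(25281 + 169291) = √194572 = 2*√48643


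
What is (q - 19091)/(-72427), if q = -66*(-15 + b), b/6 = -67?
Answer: -8431/72427 ≈ -0.11641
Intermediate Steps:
b = -402 (b = 6*(-67) = -402)
q = 27522 (q = -66*(-15 - 402) = -66*(-417) = 27522)
(q - 19091)/(-72427) = (27522 - 19091)/(-72427) = 8431*(-1/72427) = -8431/72427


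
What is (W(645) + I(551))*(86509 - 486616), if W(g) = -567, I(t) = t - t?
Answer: 226860669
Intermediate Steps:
I(t) = 0
(W(645) + I(551))*(86509 - 486616) = (-567 + 0)*(86509 - 486616) = -567*(-400107) = 226860669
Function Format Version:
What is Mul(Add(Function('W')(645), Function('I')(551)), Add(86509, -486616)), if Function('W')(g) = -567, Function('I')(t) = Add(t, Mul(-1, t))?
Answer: 226860669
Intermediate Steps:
Function('I')(t) = 0
Mul(Add(Function('W')(645), Function('I')(551)), Add(86509, -486616)) = Mul(Add(-567, 0), Add(86509, -486616)) = Mul(-567, -400107) = 226860669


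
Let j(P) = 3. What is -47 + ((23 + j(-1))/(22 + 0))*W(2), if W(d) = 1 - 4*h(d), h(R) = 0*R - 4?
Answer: -296/11 ≈ -26.909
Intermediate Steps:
h(R) = -4 (h(R) = 0 - 4 = -4)
W(d) = 17 (W(d) = 1 - 4*(-4) = 1 + 16 = 17)
-47 + ((23 + j(-1))/(22 + 0))*W(2) = -47 + ((23 + 3)/(22 + 0))*17 = -47 + (26/22)*17 = -47 + (26*(1/22))*17 = -47 + (13/11)*17 = -47 + 221/11 = -296/11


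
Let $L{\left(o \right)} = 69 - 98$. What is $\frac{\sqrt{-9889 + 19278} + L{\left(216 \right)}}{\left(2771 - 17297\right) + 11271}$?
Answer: $\frac{29}{3255} - \frac{\sqrt{9389}}{3255} \approx -0.020859$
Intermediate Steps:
$L{\left(o \right)} = -29$ ($L{\left(o \right)} = 69 - 98 = -29$)
$\frac{\sqrt{-9889 + 19278} + L{\left(216 \right)}}{\left(2771 - 17297\right) + 11271} = \frac{\sqrt{-9889 + 19278} - 29}{\left(2771 - 17297\right) + 11271} = \frac{\sqrt{9389} - 29}{-14526 + 11271} = \frac{-29 + \sqrt{9389}}{-3255} = \left(-29 + \sqrt{9389}\right) \left(- \frac{1}{3255}\right) = \frac{29}{3255} - \frac{\sqrt{9389}}{3255}$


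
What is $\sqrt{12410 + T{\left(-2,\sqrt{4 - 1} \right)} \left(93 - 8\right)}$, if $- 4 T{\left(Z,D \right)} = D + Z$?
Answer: $\frac{\sqrt{49810 - 85 \sqrt{3}}}{2} \approx 111.43$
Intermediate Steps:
$T{\left(Z,D \right)} = - \frac{D}{4} - \frac{Z}{4}$ ($T{\left(Z,D \right)} = - \frac{D + Z}{4} = - \frac{D}{4} - \frac{Z}{4}$)
$\sqrt{12410 + T{\left(-2,\sqrt{4 - 1} \right)} \left(93 - 8\right)} = \sqrt{12410 + \left(- \frac{\sqrt{4 - 1}}{4} - - \frac{1}{2}\right) \left(93 - 8\right)} = \sqrt{12410 + \left(- \frac{\sqrt{3}}{4} + \frac{1}{2}\right) \left(93 + \left(-40 + 32\right)\right)} = \sqrt{12410 + \left(\frac{1}{2} - \frac{\sqrt{3}}{4}\right) \left(93 - 8\right)} = \sqrt{12410 + \left(\frac{1}{2} - \frac{\sqrt{3}}{4}\right) 85} = \sqrt{12410 + \left(\frac{85}{2} - \frac{85 \sqrt{3}}{4}\right)} = \sqrt{\frac{24905}{2} - \frac{85 \sqrt{3}}{4}}$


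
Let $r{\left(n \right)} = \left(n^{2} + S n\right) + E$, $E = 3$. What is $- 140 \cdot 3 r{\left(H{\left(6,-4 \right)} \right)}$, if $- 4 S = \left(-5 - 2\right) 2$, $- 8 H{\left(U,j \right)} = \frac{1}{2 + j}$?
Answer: $- \frac{86625}{64} \approx -1353.5$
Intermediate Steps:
$H{\left(U,j \right)} = - \frac{1}{8 \left(2 + j\right)}$
$S = \frac{7}{2}$ ($S = - \frac{\left(-5 - 2\right) 2}{4} = - \frac{\left(-7\right) 2}{4} = \left(- \frac{1}{4}\right) \left(-14\right) = \frac{7}{2} \approx 3.5$)
$r{\left(n \right)} = 3 + n^{2} + \frac{7 n}{2}$ ($r{\left(n \right)} = \left(n^{2} + \frac{7 n}{2}\right) + 3 = 3 + n^{2} + \frac{7 n}{2}$)
$- 140 \cdot 3 r{\left(H{\left(6,-4 \right)} \right)} = - 140 \cdot 3 \left(3 + \left(- \frac{1}{16 + 8 \left(-4\right)}\right)^{2} + \frac{7 \left(- \frac{1}{16 + 8 \left(-4\right)}\right)}{2}\right) = - 140 \cdot 3 \left(3 + \left(- \frac{1}{16 - 32}\right)^{2} + \frac{7 \left(- \frac{1}{16 - 32}\right)}{2}\right) = - 140 \cdot 3 \left(3 + \left(- \frac{1}{-16}\right)^{2} + \frac{7 \left(- \frac{1}{-16}\right)}{2}\right) = - 140 \cdot 3 \left(3 + \left(\left(-1\right) \left(- \frac{1}{16}\right)\right)^{2} + \frac{7 \left(\left(-1\right) \left(- \frac{1}{16}\right)\right)}{2}\right) = - 140 \cdot 3 \left(3 + \left(\frac{1}{16}\right)^{2} + \frac{7}{2} \cdot \frac{1}{16}\right) = - 140 \cdot 3 \left(3 + \frac{1}{256} + \frac{7}{32}\right) = - 140 \cdot 3 \cdot \frac{825}{256} = \left(-140\right) \frac{2475}{256} = - \frac{86625}{64}$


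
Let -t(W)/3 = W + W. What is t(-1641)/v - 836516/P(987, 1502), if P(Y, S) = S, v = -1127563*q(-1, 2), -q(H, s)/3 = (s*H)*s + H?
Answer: -2358063691052/4233999065 ≈ -556.94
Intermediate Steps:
q(H, s) = -3*H - 3*H*s² (q(H, s) = -3*((s*H)*s + H) = -3*((H*s)*s + H) = -3*(H*s² + H) = -3*(H + H*s²) = -3*H - 3*H*s²)
v = -16913445 (v = -(-3382689)*(-1)*(1 + 2²) = -(-3382689)*(-1)*(1 + 4) = -(-3382689)*(-1)*5 = -1127563*15 = -16913445)
t(W) = -6*W (t(W) = -3*(W + W) = -6*W)
t(-1641)/v - 836516/P(987, 1502) = -6*(-1641)/(-16913445) - 836516/1502 = 9846*(-1/16913445) - 836516*1/1502 = -3282/5637815 - 418258/751 = -2358063691052/4233999065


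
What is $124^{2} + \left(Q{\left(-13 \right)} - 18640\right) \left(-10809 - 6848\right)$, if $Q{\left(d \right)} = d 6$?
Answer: $330519102$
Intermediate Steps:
$Q{\left(d \right)} = 6 d$
$124^{2} + \left(Q{\left(-13 \right)} - 18640\right) \left(-10809 - 6848\right) = 124^{2} + \left(6 \left(-13\right) - 18640\right) \left(-10809 - 6848\right) = 15376 + \left(-78 - 18640\right) \left(-17657\right) = 15376 - -330503726 = 15376 + 330503726 = 330519102$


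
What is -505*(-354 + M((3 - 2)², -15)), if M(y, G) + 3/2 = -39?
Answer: 398445/2 ≈ 1.9922e+5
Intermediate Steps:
M(y, G) = -81/2 (M(y, G) = -3/2 - 39 = -81/2)
-505*(-354 + M((3 - 2)², -15)) = -505*(-354 - 81/2) = -505*(-789/2) = 398445/2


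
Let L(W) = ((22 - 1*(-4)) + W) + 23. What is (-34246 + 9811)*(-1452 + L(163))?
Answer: 30299400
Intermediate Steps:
L(W) = 49 + W (L(W) = ((22 + 4) + W) + 23 = (26 + W) + 23 = 49 + W)
(-34246 + 9811)*(-1452 + L(163)) = (-34246 + 9811)*(-1452 + (49 + 163)) = -24435*(-1452 + 212) = -24435*(-1240) = 30299400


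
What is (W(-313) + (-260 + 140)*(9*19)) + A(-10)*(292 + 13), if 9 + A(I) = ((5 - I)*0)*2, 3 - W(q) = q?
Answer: -22949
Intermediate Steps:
W(q) = 3 - q
A(I) = -9 (A(I) = -9 + ((5 - I)*0)*2 = -9 + 0*2 = -9 + 0 = -9)
(W(-313) + (-260 + 140)*(9*19)) + A(-10)*(292 + 13) = ((3 - 1*(-313)) + (-260 + 140)*(9*19)) - 9*(292 + 13) = ((3 + 313) - 120*171) - 9*305 = (316 - 20520) - 2745 = -20204 - 2745 = -22949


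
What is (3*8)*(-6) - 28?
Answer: -172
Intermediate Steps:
(3*8)*(-6) - 28 = 24*(-6) - 28 = -144 - 28 = -172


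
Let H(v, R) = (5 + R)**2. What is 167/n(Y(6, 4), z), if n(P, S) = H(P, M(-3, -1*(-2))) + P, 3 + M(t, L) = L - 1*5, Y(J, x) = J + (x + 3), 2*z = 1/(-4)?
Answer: 167/14 ≈ 11.929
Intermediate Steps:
z = -1/8 (z = (1/2)/(-4) = (1/2)*(-1/4) = -1/8 ≈ -0.12500)
Y(J, x) = 3 + J + x (Y(J, x) = J + (3 + x) = 3 + J + x)
M(t, L) = -8 + L (M(t, L) = -3 + (L - 1*5) = -3 + (L - 5) = -3 + (-5 + L) = -8 + L)
n(P, S) = 1 + P (n(P, S) = (5 + (-8 - 1*(-2)))**2 + P = (5 + (-8 + 2))**2 + P = (5 - 6)**2 + P = (-1)**2 + P = 1 + P)
167/n(Y(6, 4), z) = 167/(1 + (3 + 6 + 4)) = 167/(1 + 13) = 167/14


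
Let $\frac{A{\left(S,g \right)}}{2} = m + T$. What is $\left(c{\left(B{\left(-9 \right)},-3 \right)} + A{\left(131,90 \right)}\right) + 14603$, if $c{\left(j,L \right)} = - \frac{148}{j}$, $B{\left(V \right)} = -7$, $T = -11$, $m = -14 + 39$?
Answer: $\frac{102565}{7} \approx 14652.0$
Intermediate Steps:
$m = 25$
$A{\left(S,g \right)} = 28$ ($A{\left(S,g \right)} = 2 \left(25 - 11\right) = 2 \cdot 14 = 28$)
$\left(c{\left(B{\left(-9 \right)},-3 \right)} + A{\left(131,90 \right)}\right) + 14603 = \left(- \frac{148}{-7} + 28\right) + 14603 = \left(\left(-148\right) \left(- \frac{1}{7}\right) + 28\right) + 14603 = \left(\frac{148}{7} + 28\right) + 14603 = \frac{344}{7} + 14603 = \frac{102565}{7}$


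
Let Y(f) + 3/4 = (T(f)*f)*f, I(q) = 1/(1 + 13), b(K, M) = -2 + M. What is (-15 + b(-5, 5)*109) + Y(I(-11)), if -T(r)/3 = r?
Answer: 854067/2744 ≈ 311.25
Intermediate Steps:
T(r) = -3*r
I(q) = 1/14
Y(f) = -3/4 - 3*f**3 (Y(f) = -3/4 + ((-3*f)*f)*f = -3/4 + (-3*f**2)*f = -3/4 - 3*f**3)
(-15 + b(-5, 5)*109) + Y(I(-11)) = (-15 + (-2 + 5)*109) + (-3/4 - 3*(1/14)**3) = (-15 + 3*109) + (-3/4 - 3*1/2744) = (-15 + 327) + (-3/4 - 3/2744) = 312 - 2061/2744 = 854067/2744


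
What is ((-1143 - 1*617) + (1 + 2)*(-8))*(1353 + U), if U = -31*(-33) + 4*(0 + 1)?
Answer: -4245920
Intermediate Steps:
U = 1027 (U = 1023 + 4*1 = 1023 + 4 = 1027)
((-1143 - 1*617) + (1 + 2)*(-8))*(1353 + U) = ((-1143 - 1*617) + (1 + 2)*(-8))*(1353 + 1027) = ((-1143 - 617) + 3*(-8))*2380 = (-1760 - 24)*2380 = -1784*2380 = -4245920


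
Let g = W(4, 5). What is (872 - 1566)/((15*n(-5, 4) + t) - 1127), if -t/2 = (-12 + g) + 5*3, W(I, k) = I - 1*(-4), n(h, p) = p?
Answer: 694/1089 ≈ 0.63728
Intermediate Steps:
W(I, k) = 4 + I (W(I, k) = I + 4 = 4 + I)
g = 8 (g = 4 + 4 = 8)
t = -22 (t = -2*((-12 + 8) + 5*3) = -2*(-4 + 15) = -2*11 = -22)
(872 - 1566)/((15*n(-5, 4) + t) - 1127) = (872 - 1566)/((15*4 - 22) - 1127) = -694/((60 - 22) - 1127) = -694/(38 - 1127) = -694/(-1089) = -694*(-1/1089) = 694/1089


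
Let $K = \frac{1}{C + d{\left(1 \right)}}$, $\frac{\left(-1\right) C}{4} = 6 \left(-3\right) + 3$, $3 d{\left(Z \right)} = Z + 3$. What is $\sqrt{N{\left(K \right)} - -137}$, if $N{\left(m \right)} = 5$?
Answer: $\sqrt{142} \approx 11.916$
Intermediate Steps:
$d{\left(Z \right)} = 1 + \frac{Z}{3}$ ($d{\left(Z \right)} = \frac{Z + 3}{3} = \frac{3 + Z}{3} = 1 + \frac{Z}{3}$)
$C = 60$ ($C = - 4 \left(6 \left(-3\right) + 3\right) = - 4 \left(-18 + 3\right) = \left(-4\right) \left(-15\right) = 60$)
$K = \frac{3}{184}$ ($K = \frac{1}{60 + \left(1 + \frac{1}{3} \cdot 1\right)} = \frac{1}{60 + \left(1 + \frac{1}{3}\right)} = \frac{1}{60 + \frac{4}{3}} = \frac{1}{\frac{184}{3}} = \frac{3}{184} \approx 0.016304$)
$\sqrt{N{\left(K \right)} - -137} = \sqrt{5 - -137} = \sqrt{5 + \left(-76 + 213\right)} = \sqrt{5 + 137} = \sqrt{142}$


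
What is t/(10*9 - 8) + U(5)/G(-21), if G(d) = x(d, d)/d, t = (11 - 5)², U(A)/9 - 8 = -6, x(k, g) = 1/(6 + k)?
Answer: 232488/41 ≈ 5670.4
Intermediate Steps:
U(A) = 18 (U(A) = 72 + 9*(-6) = 72 - 54 = 18)
t = 36 (t = 6² = 36)
G(d) = 1/(d*(6 + d)) (G(d) = 1/((6 + d)*d) = 1/(d*(6 + d)))
t/(10*9 - 8) + U(5)/G(-21) = 36/(10*9 - 8) + 18/((1/((-21)*(6 - 21)))) = 36/(90 - 8) + 18/((-1/21/(-15))) = 36/82 + 18/((-1/21*(-1/15))) = 36*(1/82) + 18/(1/315) = 18/41 + 18*315 = 18/41 + 5670 = 232488/41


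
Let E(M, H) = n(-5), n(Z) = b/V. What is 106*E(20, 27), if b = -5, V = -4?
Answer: 265/2 ≈ 132.50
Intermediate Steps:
n(Z) = 5/4 (n(Z) = -5/(-4) = -5*(-¼) = 5/4)
E(M, H) = 5/4
106*E(20, 27) = 106*(5/4) = 265/2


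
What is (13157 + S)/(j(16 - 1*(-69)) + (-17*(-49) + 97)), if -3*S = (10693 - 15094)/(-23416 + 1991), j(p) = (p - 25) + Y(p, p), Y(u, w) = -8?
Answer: 140943629/10519675 ≈ 13.398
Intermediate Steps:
j(p) = -33 + p (j(p) = (p - 25) - 8 = (-25 + p) - 8 = -33 + p)
S = -1467/21425 (S = -(10693 - 15094)/(3*(-23416 + 1991)) = -(-1467)/(-21425) = -(-1467)*(-1)/21425 = -⅓*4401/21425 = -1467/21425 ≈ -0.068471)
(13157 + S)/(j(16 - 1*(-69)) + (-17*(-49) + 97)) = (13157 - 1467/21425)/((-33 + (16 - 1*(-69))) + (-17*(-49) + 97)) = 281887258/(21425*((-33 + (16 + 69)) + (833 + 97))) = 281887258/(21425*((-33 + 85) + 930)) = 281887258/(21425*(52 + 930)) = (281887258/21425)/982 = (281887258/21425)*(1/982) = 140943629/10519675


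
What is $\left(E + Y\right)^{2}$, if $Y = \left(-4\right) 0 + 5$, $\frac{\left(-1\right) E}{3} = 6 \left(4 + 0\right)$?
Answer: $4489$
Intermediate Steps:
$E = -72$ ($E = - 3 \cdot 6 \left(4 + 0\right) = - 3 \cdot 6 \cdot 4 = \left(-3\right) 24 = -72$)
$Y = 5$ ($Y = 0 + 5 = 5$)
$\left(E + Y\right)^{2} = \left(-72 + 5\right)^{2} = \left(-67\right)^{2} = 4489$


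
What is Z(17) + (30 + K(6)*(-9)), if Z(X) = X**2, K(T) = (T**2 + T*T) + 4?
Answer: -365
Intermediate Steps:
K(T) = 4 + 2*T**2 (K(T) = (T**2 + T**2) + 4 = 2*T**2 + 4 = 4 + 2*T**2)
Z(17) + (30 + K(6)*(-9)) = 17**2 + (30 + (4 + 2*6**2)*(-9)) = 289 + (30 + (4 + 2*36)*(-9)) = 289 + (30 + (4 + 72)*(-9)) = 289 + (30 + 76*(-9)) = 289 + (30 - 684) = 289 - 654 = -365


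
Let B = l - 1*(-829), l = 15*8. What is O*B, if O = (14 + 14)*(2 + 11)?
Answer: 345436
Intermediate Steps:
l = 120
B = 949 (B = 120 - 1*(-829) = 120 + 829 = 949)
O = 364 (O = 28*13 = 364)
O*B = 364*949 = 345436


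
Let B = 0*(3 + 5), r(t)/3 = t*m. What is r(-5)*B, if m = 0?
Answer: 0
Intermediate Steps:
r(t) = 0 (r(t) = 3*(t*0) = 3*0 = 0)
B = 0 (B = 0*8 = 0)
r(-5)*B = 0*0 = 0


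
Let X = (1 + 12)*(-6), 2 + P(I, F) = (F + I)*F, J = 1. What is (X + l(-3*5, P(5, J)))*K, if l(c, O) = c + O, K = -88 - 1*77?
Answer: 14685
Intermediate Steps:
P(I, F) = -2 + F*(F + I) (P(I, F) = -2 + (F + I)*F = -2 + F*(F + I))
K = -165 (K = -88 - 77 = -165)
l(c, O) = O + c
X = -78 (X = 13*(-6) = -78)
(X + l(-3*5, P(5, J)))*K = (-78 + ((-2 + 1**2 + 1*5) - 3*5))*(-165) = (-78 + ((-2 + 1 + 5) - 15))*(-165) = (-78 + (4 - 15))*(-165) = (-78 - 11)*(-165) = -89*(-165) = 14685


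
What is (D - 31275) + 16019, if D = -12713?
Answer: -27969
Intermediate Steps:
(D - 31275) + 16019 = (-12713 - 31275) + 16019 = -43988 + 16019 = -27969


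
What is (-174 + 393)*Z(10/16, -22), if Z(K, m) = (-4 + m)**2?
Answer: 148044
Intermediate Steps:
(-174 + 393)*Z(10/16, -22) = (-174 + 393)*(-4 - 22)**2 = 219*(-26)**2 = 219*676 = 148044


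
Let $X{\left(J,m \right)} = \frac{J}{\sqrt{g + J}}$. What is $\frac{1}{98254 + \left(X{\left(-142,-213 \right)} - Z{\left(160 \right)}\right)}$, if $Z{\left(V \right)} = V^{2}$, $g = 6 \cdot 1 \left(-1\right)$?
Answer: $\frac{2688198}{195308342533} - \frac{71 i \sqrt{37}}{195308342533} \approx 1.3764 \cdot 10^{-5} - 2.2113 \cdot 10^{-9} i$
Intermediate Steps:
$g = -6$ ($g = 6 \left(-1\right) = -6$)
$X{\left(J,m \right)} = \frac{J}{\sqrt{-6 + J}}$
$\frac{1}{98254 + \left(X{\left(-142,-213 \right)} - Z{\left(160 \right)}\right)} = \frac{1}{98254 - \left(25600 + \frac{142}{\sqrt{-6 - 142}}\right)} = \frac{1}{98254 - \left(25600 + \frac{142}{2 i \sqrt{37}}\right)} = \frac{1}{98254 - \left(25600 + 142 \left(- \frac{i \sqrt{37}}{74}\right)\right)} = \frac{1}{98254 - \left(25600 - \frac{71 i \sqrt{37}}{37}\right)} = \frac{1}{72654 + \frac{71 i \sqrt{37}}{37}}$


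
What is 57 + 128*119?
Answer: 15289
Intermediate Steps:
57 + 128*119 = 57 + 15232 = 15289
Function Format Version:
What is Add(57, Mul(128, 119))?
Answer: 15289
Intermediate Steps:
Add(57, Mul(128, 119)) = Add(57, 15232) = 15289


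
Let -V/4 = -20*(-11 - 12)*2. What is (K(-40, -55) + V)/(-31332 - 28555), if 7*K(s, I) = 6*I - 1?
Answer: 26091/419209 ≈ 0.062239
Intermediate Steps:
V = -3680 (V = -4*(-20*(-11 - 12))*2 = -4*(-20*(-23))*2 = -1840*2 = -4*920 = -3680)
K(s, I) = -⅐ + 6*I/7 (K(s, I) = (6*I - 1)/7 = (-1 + 6*I)/7 = -⅐ + 6*I/7)
(K(-40, -55) + V)/(-31332 - 28555) = ((-⅐ + (6/7)*(-55)) - 3680)/(-31332 - 28555) = ((-⅐ - 330/7) - 3680)/(-59887) = (-331/7 - 3680)*(-1/59887) = -26091/7*(-1/59887) = 26091/419209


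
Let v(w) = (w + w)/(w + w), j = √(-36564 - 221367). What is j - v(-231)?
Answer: -1 + 3*I*√28659 ≈ -1.0 + 507.87*I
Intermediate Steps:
j = 3*I*√28659 (j = √(-257931) = 3*I*√28659 ≈ 507.87*I)
v(w) = 1 (v(w) = (2*w)/((2*w)) = (2*w)*(1/(2*w)) = 1)
j - v(-231) = 3*I*√28659 - 1*1 = 3*I*√28659 - 1 = -1 + 3*I*√28659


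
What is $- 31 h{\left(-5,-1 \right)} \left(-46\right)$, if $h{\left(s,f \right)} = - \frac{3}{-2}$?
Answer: $2139$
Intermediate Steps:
$h{\left(s,f \right)} = \frac{3}{2}$ ($h{\left(s,f \right)} = \left(-3\right) \left(- \frac{1}{2}\right) = \frac{3}{2}$)
$- 31 h{\left(-5,-1 \right)} \left(-46\right) = \left(-31\right) \frac{3}{2} \left(-46\right) = \left(- \frac{93}{2}\right) \left(-46\right) = 2139$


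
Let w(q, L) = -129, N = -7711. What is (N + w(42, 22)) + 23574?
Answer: 15734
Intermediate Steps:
(N + w(42, 22)) + 23574 = (-7711 - 129) + 23574 = -7840 + 23574 = 15734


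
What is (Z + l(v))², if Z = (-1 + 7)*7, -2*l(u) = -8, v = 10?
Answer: 2116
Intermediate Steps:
l(u) = 4 (l(u) = -½*(-8) = 4)
Z = 42 (Z = 6*7 = 42)
(Z + l(v))² = (42 + 4)² = 46² = 2116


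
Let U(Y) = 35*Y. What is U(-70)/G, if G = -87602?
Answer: 1225/43801 ≈ 0.027967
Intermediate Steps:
U(-70)/G = (35*(-70))/(-87602) = -2450*(-1/87602) = 1225/43801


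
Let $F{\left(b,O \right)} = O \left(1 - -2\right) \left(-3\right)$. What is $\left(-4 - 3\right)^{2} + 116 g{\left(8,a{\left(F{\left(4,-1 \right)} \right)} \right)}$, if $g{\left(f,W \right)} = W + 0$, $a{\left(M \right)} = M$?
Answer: $1093$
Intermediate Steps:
$F{\left(b,O \right)} = - 9 O$ ($F{\left(b,O \right)} = O \left(1 + 2\right) \left(-3\right) = O 3 \left(-3\right) = 3 O \left(-3\right) = - 9 O$)
$g{\left(f,W \right)} = W$
$\left(-4 - 3\right)^{2} + 116 g{\left(8,a{\left(F{\left(4,-1 \right)} \right)} \right)} = \left(-4 - 3\right)^{2} + 116 \left(\left(-9\right) \left(-1\right)\right) = \left(-7\right)^{2} + 116 \cdot 9 = 49 + 1044 = 1093$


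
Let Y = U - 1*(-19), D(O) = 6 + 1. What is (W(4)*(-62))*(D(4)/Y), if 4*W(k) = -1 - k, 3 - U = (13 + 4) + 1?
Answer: 1085/8 ≈ 135.63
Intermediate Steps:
U = -15 (U = 3 - ((13 + 4) + 1) = 3 - (17 + 1) = 3 - 1*18 = 3 - 18 = -15)
D(O) = 7
Y = 4 (Y = -15 - 1*(-19) = -15 + 19 = 4)
W(k) = -1/4 - k/4 (W(k) = (-1 - k)/4 = -1/4 - k/4)
(W(4)*(-62))*(D(4)/Y) = ((-1/4 - 1/4*4)*(-62))*(7/4) = ((-1/4 - 1)*(-62))*(7*(1/4)) = -5/4*(-62)*(7/4) = (155/2)*(7/4) = 1085/8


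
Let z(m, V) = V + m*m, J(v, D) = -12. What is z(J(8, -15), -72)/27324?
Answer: 2/759 ≈ 0.0026350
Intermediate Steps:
z(m, V) = V + m²
z(J(8, -15), -72)/27324 = (-72 + (-12)²)/27324 = (-72 + 144)*(1/27324) = 72*(1/27324) = 2/759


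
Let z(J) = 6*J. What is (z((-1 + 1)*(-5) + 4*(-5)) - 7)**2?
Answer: 16129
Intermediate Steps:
(z((-1 + 1)*(-5) + 4*(-5)) - 7)**2 = (6*((-1 + 1)*(-5) + 4*(-5)) - 7)**2 = (6*(0*(-5) - 20) - 7)**2 = (6*(0 - 20) - 7)**2 = (6*(-20) - 7)**2 = (-120 - 7)**2 = (-127)**2 = 16129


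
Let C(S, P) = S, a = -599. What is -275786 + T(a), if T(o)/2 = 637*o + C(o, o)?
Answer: -1040110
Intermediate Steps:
T(o) = 1276*o (T(o) = 2*(637*o + o) = 2*(638*o) = 1276*o)
-275786 + T(a) = -275786 + 1276*(-599) = -275786 - 764324 = -1040110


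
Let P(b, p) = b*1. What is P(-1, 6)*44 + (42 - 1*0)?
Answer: -2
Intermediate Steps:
P(b, p) = b
P(-1, 6)*44 + (42 - 1*0) = -1*44 + (42 - 1*0) = -44 + (42 + 0) = -44 + 42 = -2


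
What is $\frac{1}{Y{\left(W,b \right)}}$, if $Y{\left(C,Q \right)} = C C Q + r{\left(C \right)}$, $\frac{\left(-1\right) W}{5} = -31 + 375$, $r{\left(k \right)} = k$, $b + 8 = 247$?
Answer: $\frac{1}{707055880} \approx 1.4143 \cdot 10^{-9}$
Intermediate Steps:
$b = 239$ ($b = -8 + 247 = 239$)
$W = -1720$ ($W = - 5 \left(-31 + 375\right) = \left(-5\right) 344 = -1720$)
$Y{\left(C,Q \right)} = C + Q C^{2}$ ($Y{\left(C,Q \right)} = C C Q + C = C^{2} Q + C = Q C^{2} + C = C + Q C^{2}$)
$\frac{1}{Y{\left(W,b \right)}} = \frac{1}{\left(-1720\right) \left(1 - 411080\right)} = \frac{1}{\left(-1720\right) \left(-411079\right)} = \frac{1}{707055880}$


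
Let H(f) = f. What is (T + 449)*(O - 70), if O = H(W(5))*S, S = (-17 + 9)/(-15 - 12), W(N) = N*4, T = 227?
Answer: -1169480/27 ≈ -43314.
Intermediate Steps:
W(N) = 4*N
S = 8/27 (S = -8/(-27) = -8*(-1/27) = 8/27 ≈ 0.29630)
O = 160/27 (O = (4*5)*(8/27) = 20*(8/27) = 160/27 ≈ 5.9259)
(T + 449)*(O - 70) = (227 + 449)*(160/27 - 70) = 676*(-1730/27) = -1169480/27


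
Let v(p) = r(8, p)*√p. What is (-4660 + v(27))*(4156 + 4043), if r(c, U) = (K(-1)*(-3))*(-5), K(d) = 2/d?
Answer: -38207340 - 737910*√3 ≈ -3.9485e+7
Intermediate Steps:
r(c, U) = -30 (r(c, U) = ((2/(-1))*(-3))*(-5) = ((2*(-1))*(-3))*(-5) = -2*(-3)*(-5) = 6*(-5) = -30)
v(p) = -30*√p
(-4660 + v(27))*(4156 + 4043) = (-4660 - 90*√3)*(4156 + 4043) = (-4660 - 90*√3)*8199 = -38207340 - 737910*√3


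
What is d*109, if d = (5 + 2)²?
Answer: 5341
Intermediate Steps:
d = 49 (d = 7² = 49)
d*109 = 49*109 = 5341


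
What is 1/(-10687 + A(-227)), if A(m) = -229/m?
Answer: -227/2425720 ≈ -9.3580e-5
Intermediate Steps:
1/(-10687 + A(-227)) = 1/(-10687 - 229/(-227)) = 1/(-10687 - 229*(-1/227)) = 1/(-10687 + 229/227) = 1/(-2425720/227) = -227/2425720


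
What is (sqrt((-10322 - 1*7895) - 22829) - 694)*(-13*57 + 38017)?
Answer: -25869544 + 37276*I*sqrt(41046) ≈ -2.587e+7 + 7.552e+6*I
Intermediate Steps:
(sqrt((-10322 - 1*7895) - 22829) - 694)*(-13*57 + 38017) = (sqrt((-10322 - 7895) - 22829) - 694)*(-741 + 38017) = (sqrt(-18217 - 22829) - 694)*37276 = (sqrt(-41046) - 694)*37276 = (I*sqrt(41046) - 694)*37276 = (-694 + I*sqrt(41046))*37276 = -25869544 + 37276*I*sqrt(41046)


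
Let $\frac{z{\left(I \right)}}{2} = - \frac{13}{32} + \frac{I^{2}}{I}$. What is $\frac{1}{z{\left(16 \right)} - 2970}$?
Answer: $- \frac{16}{47021} \approx -0.00034027$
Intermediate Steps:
$z{\left(I \right)} = - \frac{13}{16} + 2 I$ ($z{\left(I \right)} = 2 \left(- \frac{13}{32} + \frac{I^{2}}{I}\right) = 2 \left(\left(-13\right) \frac{1}{32} + I\right) = 2 \left(- \frac{13}{32} + I\right) = - \frac{13}{16} + 2 I$)
$\frac{1}{z{\left(16 \right)} - 2970} = \frac{1}{\left(- \frac{13}{16} + 2 \cdot 16\right) - 2970} = \frac{1}{\left(- \frac{13}{16} + 32\right) - 2970} = \frac{1}{\frac{499}{16} - 2970} = \frac{1}{- \frac{47021}{16}} = - \frac{16}{47021}$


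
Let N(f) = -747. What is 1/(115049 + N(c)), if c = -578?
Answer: 1/114302 ≈ 8.7488e-6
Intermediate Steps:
1/(115049 + N(c)) = 1/(115049 - 747) = 1/114302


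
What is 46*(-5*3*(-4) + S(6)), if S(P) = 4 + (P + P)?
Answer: 3496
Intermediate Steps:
S(P) = 4 + 2*P
46*(-5*3*(-4) + S(6)) = 46*(-5*3*(-4) + (4 + 2*6)) = 46*(-15*(-4) + (4 + 12)) = 46*(60 + 16) = 46*76 = 3496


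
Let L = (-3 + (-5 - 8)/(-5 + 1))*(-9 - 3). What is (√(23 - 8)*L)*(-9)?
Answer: 27*√15 ≈ 104.57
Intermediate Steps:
L = -3 (L = (-3 - 13/(-4))*(-12) = (-3 - 13*(-¼))*(-12) = (-3 + 13/4)*(-12) = (¼)*(-12) = -3)
(√(23 - 8)*L)*(-9) = (√(23 - 8)*(-3))*(-9) = (√15*(-3))*(-9) = -3*√15*(-9) = 27*√15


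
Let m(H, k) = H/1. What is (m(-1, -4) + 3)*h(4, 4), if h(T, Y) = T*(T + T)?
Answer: 64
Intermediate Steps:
m(H, k) = H (m(H, k) = H*1 = H)
h(T, Y) = 2*T² (h(T, Y) = T*(2*T) = 2*T²)
(m(-1, -4) + 3)*h(4, 4) = (-1 + 3)*(2*4²) = 2*(2*16) = 2*32 = 64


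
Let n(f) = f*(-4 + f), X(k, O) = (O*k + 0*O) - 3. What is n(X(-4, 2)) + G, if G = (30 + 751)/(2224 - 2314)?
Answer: 14069/90 ≈ 156.32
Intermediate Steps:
X(k, O) = -3 + O*k (X(k, O) = (O*k + 0) - 3 = O*k - 3 = -3 + O*k)
G = -781/90 (G = 781/(-90) = 781*(-1/90) = -781/90 ≈ -8.6778)
n(X(-4, 2)) + G = (-3 + 2*(-4))*(-4 + (-3 + 2*(-4))) - 781/90 = (-3 - 8)*(-4 + (-3 - 8)) - 781/90 = -11*(-4 - 11) - 781/90 = -11*(-15) - 781/90 = 165 - 781/90 = 14069/90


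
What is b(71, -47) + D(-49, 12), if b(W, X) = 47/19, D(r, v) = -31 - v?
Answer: -770/19 ≈ -40.526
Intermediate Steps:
b(W, X) = 47/19 (b(W, X) = 47*(1/19) = 47/19)
b(71, -47) + D(-49, 12) = 47/19 + (-31 - 1*12) = 47/19 + (-31 - 12) = 47/19 - 43 = -770/19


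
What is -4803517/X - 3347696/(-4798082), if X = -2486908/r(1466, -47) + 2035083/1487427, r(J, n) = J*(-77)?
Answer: -322481371262380976349517/1570899381836669967 ≈ -2.0528e+5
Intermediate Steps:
r(J, n) = -77*J
X = 654803057487/27983955769 (X = -2486908/((-77*1466)) + 2035083/1487427 = -2486908/(-112882) + 2035083*(1/1487427) = -2486908*(-1/112882) + 678361/495809 = 1243454/56441 + 678361/495809 = 654803057487/27983955769 ≈ 23.399)
-4803517/X - 3347696/(-4798082) = -4803517/654803057487/27983955769 - 3347696/(-4798082) = -4803517*27983955769/654803057487 - 3347696*(-1/4798082) = -134421407263639573/654803057487 + 1673848/2399041 = -322481371262380976349517/1570899381836669967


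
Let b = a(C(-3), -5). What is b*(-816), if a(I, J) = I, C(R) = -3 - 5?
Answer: 6528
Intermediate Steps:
C(R) = -8
b = -8
b*(-816) = -8*(-816) = 6528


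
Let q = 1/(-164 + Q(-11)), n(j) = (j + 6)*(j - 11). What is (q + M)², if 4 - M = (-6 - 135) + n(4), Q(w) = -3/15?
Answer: 31155780100/674041 ≈ 46222.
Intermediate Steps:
Q(w) = -⅕ (Q(w) = -3*1/15 = -⅕)
n(j) = (-11 + j)*(6 + j) (n(j) = (6 + j)*(-11 + j) = (-11 + j)*(6 + j))
M = 215 (M = 4 - ((-6 - 135) + (-66 + 4² - 5*4)) = 4 - (-141 + (-66 + 16 - 20)) = 4 - (-141 - 70) = 4 - 1*(-211) = 4 + 211 = 215)
q = -5/821 (q = 1/(-164 - ⅕) = 1/(-821/5) = -5/821 ≈ -0.0060901)
(q + M)² = (-5/821 + 215)² = (176510/821)² = 31155780100/674041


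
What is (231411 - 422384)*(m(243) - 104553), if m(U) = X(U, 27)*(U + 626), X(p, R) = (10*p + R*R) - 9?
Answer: -502793141481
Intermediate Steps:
X(p, R) = -9 + R**2 + 10*p (X(p, R) = (10*p + R**2) - 9 = (R**2 + 10*p) - 9 = -9 + R**2 + 10*p)
m(U) = (626 + U)*(720 + 10*U) (m(U) = (-9 + 27**2 + 10*U)*(U + 626) = (-9 + 729 + 10*U)*(626 + U) = (720 + 10*U)*(626 + U) = (626 + U)*(720 + 10*U))
(231411 - 422384)*(m(243) - 104553) = (231411 - 422384)*(10*(72 + 243)*(626 + 243) - 104553) = -190973*(10*315*869 - 104553) = -190973*(2737350 - 104553) = -190973*2632797 = -502793141481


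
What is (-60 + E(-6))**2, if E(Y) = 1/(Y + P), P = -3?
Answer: 292681/81 ≈ 3613.3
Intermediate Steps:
E(Y) = 1/(-3 + Y) (E(Y) = 1/(Y - 3) = 1/(-3 + Y))
(-60 + E(-6))**2 = (-60 + 1/(-3 - 6))**2 = (-60 + 1/(-9))**2 = (-60 - 1/9)**2 = (-541/9)**2 = 292681/81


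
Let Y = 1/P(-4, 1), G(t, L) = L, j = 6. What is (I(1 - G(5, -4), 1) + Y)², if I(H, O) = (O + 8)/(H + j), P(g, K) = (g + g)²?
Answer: 344569/495616 ≈ 0.69523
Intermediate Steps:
P(g, K) = 4*g² (P(g, K) = (2*g)² = 4*g²)
I(H, O) = (8 + O)/(6 + H) (I(H, O) = (O + 8)/(H + 6) = (8 + O)/(6 + H))
Y = 1/64 (Y = 1/(4*(-4)²) = 1/(4*16) = 1/64 ≈ 0.015625)
(I(1 - G(5, -4), 1) + Y)² = ((8 + 1)/(6 + (1 - 1*(-4))) + 1/64)² = (9/(6 + (1 + 4)) + 1/64)² = (9/(6 + 5) + 1/64)² = (9/11 + 1/64)² = (587/704)² = 344569/495616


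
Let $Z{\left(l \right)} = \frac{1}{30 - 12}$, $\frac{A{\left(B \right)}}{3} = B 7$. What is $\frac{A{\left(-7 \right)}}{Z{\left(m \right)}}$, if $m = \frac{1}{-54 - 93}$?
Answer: $-2646$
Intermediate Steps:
$A{\left(B \right)} = 21 B$ ($A{\left(B \right)} = 3 B 7 = 3 \cdot 7 B = 21 B$)
$m = - \frac{1}{147}$ ($m = \frac{1}{-147} = - \frac{1}{147} \approx -0.0068027$)
$Z{\left(l \right)} = \frac{1}{18}$
$\frac{A{\left(-7 \right)}}{Z{\left(m \right)}} = 21 \left(-7\right) \frac{1}{\frac{1}{18}} = \left(-147\right) 18 = -2646$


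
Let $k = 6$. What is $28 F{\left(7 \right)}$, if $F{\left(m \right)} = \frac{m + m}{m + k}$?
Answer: $\frac{392}{13} \approx 30.154$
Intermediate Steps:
$F{\left(m \right)} = \frac{2 m}{6 + m}$ ($F{\left(m \right)} = \frac{m + m}{m + 6} = \frac{2 m}{6 + m}$)
$28 F{\left(7 \right)} = 28 \cdot 2 \cdot 7 \frac{1}{6 + 7} = 28 \cdot 2 \cdot 7 \cdot \frac{1}{13} = 28 \cdot \frac{14}{13} = \frac{392}{13}$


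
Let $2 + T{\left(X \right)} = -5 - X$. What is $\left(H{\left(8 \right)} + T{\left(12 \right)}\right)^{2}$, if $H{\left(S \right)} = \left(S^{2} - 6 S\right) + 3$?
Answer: $0$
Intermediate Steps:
$T{\left(X \right)} = -7 - X$ ($T{\left(X \right)} = -2 - \left(5 + X\right) = -7 - X$)
$H{\left(S \right)} = 3 + S^{2} - 6 S$
$\left(H{\left(8 \right)} + T{\left(12 \right)}\right)^{2} = \left(\left(3 + 8^{2} - 48\right) - 19\right)^{2} = \left(\left(3 + 64 - 48\right) - 19\right)^{2} = \left(19 - 19\right)^{2} = 0^{2} = 0$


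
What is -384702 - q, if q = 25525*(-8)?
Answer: -180502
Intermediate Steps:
q = -204200
-384702 - q = -384702 - 1*(-204200) = -384702 + 204200 = -180502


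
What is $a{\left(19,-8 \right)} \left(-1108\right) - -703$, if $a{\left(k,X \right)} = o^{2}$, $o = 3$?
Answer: $-9269$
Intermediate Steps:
$a{\left(k,X \right)} = 9$ ($a{\left(k,X \right)} = 3^{2} = 9$)
$a{\left(19,-8 \right)} \left(-1108\right) - -703 = 9 \left(-1108\right) - -703 = -9972 + \left(-78 + 781\right) = -9972 + 703 = -9269$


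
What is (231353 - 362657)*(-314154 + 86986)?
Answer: 29828067072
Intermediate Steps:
(231353 - 362657)*(-314154 + 86986) = -131304*(-227168) = 29828067072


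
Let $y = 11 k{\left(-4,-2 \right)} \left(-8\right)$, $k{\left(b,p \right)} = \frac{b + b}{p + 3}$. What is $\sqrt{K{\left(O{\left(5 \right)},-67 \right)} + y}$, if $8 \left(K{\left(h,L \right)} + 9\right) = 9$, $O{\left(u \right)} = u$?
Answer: $\frac{\sqrt{11138}}{4} \approx 26.384$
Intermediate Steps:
$K{\left(h,L \right)} = - \frac{63}{8}$ ($K{\left(h,L \right)} = -9 + \frac{1}{8} \cdot 9 = -9 + \frac{9}{8} = - \frac{63}{8}$)
$k{\left(b,p \right)} = \frac{2 b}{3 + p}$
$y = 704$ ($y = 11 \cdot 2 \left(-4\right) \frac{1}{3 - 2} \left(-8\right) = 11 \cdot 2 \left(-4\right) 1^{-1} \left(-8\right) = 11 \cdot 2 \left(-4\right) 1 \left(-8\right) = 11 \left(-8\right) \left(-8\right) = \left(-88\right) \left(-8\right) = 704$)
$\sqrt{K{\left(O{\left(5 \right)},-67 \right)} + y} = \sqrt{- \frac{63}{8} + 704} = \sqrt{\frac{5569}{8}} = \frac{\sqrt{11138}}{4}$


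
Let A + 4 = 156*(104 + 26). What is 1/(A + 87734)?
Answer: 1/108010 ≈ 9.2584e-6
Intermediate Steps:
A = 20276 (A = -4 + 156*(104 + 26) = -4 + 156*130 = -4 + 20280 = 20276)
1/(A + 87734) = 1/(20276 + 87734) = 1/108010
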